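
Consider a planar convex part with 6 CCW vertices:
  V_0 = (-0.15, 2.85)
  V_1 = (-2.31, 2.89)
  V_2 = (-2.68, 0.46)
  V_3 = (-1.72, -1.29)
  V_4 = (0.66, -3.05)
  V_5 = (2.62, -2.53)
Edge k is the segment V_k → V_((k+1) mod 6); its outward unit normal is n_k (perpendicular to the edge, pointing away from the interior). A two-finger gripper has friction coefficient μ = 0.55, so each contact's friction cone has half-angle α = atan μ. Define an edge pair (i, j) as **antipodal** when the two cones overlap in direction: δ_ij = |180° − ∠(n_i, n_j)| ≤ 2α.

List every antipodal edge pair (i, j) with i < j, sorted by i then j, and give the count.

count = 5; pairs: (0,3), (0,4), (1,5), (2,5), (3,5)

α = atan 0.55 = 28.81°;  2α = 57.62°
n_0 = (+0.0185, +0.9998)
n_1 = (-0.9886, +0.1505)
n_2 = (-0.8767, -0.4810)
n_3 = (-0.5946, -0.8040)
n_4 = (+0.2564, -0.9666)
n_5 = (+0.8891, +0.4578)
  (0,1): δ = 97.60°  ·
  (0,2): δ = 60.19°  ·
  (0,3): δ = 35.42°  ✓
  (0,4): δ = 15.92°  ✓
  (0,5): δ = 118.30°  ·
  (1,2): δ = 142.59°  ·
  (1,3): δ = 117.83°  ·
  (1,4): δ = 66.48°  ·
  (1,5): δ = 35.90°  ✓
  (2,3): δ = 155.23°  ·
  (2,4): δ = 103.89°  ·
  (2,5): δ = 1.51°  ✓
  (3,4): δ = 128.66°  ·
  (3,5): δ = 26.27°  ✓
  (4,5): δ = 77.62°  ·
antipodal pairs: 5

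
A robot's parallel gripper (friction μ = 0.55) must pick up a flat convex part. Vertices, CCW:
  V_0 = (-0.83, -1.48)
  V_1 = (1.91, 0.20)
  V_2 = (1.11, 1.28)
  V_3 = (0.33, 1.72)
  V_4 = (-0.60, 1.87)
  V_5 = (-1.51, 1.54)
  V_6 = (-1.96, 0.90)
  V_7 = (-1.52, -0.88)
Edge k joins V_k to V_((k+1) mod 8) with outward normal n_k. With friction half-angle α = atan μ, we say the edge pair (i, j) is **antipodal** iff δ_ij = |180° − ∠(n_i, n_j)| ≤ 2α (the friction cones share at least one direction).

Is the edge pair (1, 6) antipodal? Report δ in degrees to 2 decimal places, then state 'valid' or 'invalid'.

δ = 22.64°, valid

α = atan 0.55 = 28.81°;  2α = 57.62°
edge 1: e_1 = (-0.80, +1.08);  n_1 = (+0.8036, +0.5952)
edge 6: e_6 = (+0.44, -1.78);  n_6 = (-0.9708, -0.2400)
∠(n_1, n_6) = 157.36°
δ = |180° − 157.36°| = 22.64°
22.64° ≤ 2α = 57.62°  →  valid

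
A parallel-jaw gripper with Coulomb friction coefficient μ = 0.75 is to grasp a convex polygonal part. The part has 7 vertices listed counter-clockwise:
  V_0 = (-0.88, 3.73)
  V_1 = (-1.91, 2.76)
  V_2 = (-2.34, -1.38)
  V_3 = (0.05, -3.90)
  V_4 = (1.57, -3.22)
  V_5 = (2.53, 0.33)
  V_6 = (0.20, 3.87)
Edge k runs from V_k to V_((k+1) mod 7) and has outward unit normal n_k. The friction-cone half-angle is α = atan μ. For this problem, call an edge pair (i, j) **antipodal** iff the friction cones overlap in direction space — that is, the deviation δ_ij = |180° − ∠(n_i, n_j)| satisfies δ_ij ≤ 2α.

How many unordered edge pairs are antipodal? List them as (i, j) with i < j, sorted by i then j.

α = atan 0.75 = 36.87°;  2α = 73.74°
n_0 = (-0.6856, +0.7280)
n_1 = (-0.9946, +0.1033)
n_2 = (-0.7256, -0.6881)
n_3 = (+0.4084, -0.9128)
n_4 = (+0.9653, -0.2610)
n_5 = (+0.8353, +0.5498)
n_6 = (-0.1286, +0.9917)
  (0,1): δ = 139.21°  ·
  (0,2): δ = 89.80°  ·
  (0,3): δ = 19.18°  ✓
  (0,4): δ = 31.59°  ✓
  (0,5): δ = 80.07°  ·
  (0,6): δ = 144.10°  ·
  (1,2): δ = 130.59°  ·
  (1,3): δ = 59.97°  ✓
  (1,4): δ = 9.20°  ✓
  (1,5): δ = 39.28°  ✓
  (1,6): δ = 103.32°  ·
  (2,3): δ = 109.38°  ·
  (2,4): δ = 58.62°  ✓
  (2,5): δ = 10.13°  ✓
  (2,6): δ = 53.90°  ✓
  (3,4): δ = 129.23°  ·
  (3,5): δ = 80.75°  ·
  (3,6): δ = 16.72°  ✓
  (4,5): δ = 131.52°  ·
  (4,6): δ = 67.48°  ✓
  (5,6): δ = 115.97°  ·
antipodal pairs: 10

count = 10; pairs: (0,3), (0,4), (1,3), (1,4), (1,5), (2,4), (2,5), (2,6), (3,6), (4,6)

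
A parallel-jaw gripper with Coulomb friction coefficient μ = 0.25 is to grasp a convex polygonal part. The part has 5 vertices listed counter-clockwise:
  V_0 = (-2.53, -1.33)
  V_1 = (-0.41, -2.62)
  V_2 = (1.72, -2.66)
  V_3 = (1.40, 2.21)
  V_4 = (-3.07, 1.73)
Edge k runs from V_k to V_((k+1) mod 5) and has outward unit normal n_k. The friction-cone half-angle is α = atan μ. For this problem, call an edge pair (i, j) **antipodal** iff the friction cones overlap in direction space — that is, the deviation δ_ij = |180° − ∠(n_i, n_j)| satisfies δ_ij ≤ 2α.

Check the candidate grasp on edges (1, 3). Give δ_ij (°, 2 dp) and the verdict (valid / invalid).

α = atan 0.25 = 14.04°;  2α = 28.07°
edge 1: e_1 = (+2.13, -0.04);  n_1 = (-0.0188, -0.9998)
edge 3: e_3 = (-4.47, -0.48);  n_3 = (-0.1068, +0.9943)
∠(n_1, n_3) = 172.80°
δ = |180° − 172.80°| = 7.20°
7.20° ≤ 2α = 28.07°  →  valid

δ = 7.20°, valid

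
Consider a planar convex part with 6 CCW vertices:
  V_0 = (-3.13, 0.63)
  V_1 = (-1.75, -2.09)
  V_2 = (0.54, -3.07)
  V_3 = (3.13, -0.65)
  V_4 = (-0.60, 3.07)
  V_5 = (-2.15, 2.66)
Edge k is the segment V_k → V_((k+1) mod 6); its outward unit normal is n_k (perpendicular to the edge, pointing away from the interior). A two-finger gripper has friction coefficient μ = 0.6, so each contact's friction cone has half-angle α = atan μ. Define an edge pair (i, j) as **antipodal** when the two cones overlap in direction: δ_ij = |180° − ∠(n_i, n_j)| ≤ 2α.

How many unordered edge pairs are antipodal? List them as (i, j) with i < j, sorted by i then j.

α = atan 0.6 = 30.96°;  2α = 61.93°
n_0 = (-0.8918, -0.4525)
n_1 = (-0.3934, -0.9194)
n_2 = (+0.6827, -0.7307)
n_3 = (+0.7062, +0.7081)
n_4 = (-0.2557, +0.9668)
n_5 = (-0.9006, +0.4347)
  (0,1): δ = 140.07°  ·
  (0,2): δ = 73.84°  ·
  (0,3): δ = 18.18°  ✓
  (0,4): δ = 77.92°  ·
  (0,5): δ = 127.33°  ·
  (1,2): δ = 113.78°  ·
  (1,3): δ = 21.75°  ✓
  (1,4): δ = 37.98°  ✓
  (1,5): δ = 87.40°  ·
  (2,3): δ = 87.98°  ·
  (2,4): δ = 28.24°  ✓
  (2,5): δ = 21.17°  ✓
  (3,4): δ = 120.26°  ·
  (3,5): δ = 70.85°  ·
  (4,5): δ = 130.59°  ·
antipodal pairs: 5

count = 5; pairs: (0,3), (1,3), (1,4), (2,4), (2,5)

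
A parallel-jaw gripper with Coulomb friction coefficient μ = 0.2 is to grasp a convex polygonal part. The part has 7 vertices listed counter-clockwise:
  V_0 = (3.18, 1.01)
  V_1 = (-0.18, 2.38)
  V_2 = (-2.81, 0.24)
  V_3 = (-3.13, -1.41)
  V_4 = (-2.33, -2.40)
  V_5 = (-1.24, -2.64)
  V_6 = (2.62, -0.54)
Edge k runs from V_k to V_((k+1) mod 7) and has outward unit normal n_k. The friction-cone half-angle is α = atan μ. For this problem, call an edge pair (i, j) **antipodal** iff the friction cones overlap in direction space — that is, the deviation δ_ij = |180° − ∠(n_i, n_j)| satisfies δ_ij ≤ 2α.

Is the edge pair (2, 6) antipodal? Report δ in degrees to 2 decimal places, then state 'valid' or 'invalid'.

δ = 8.89°, valid

α = atan 0.2 = 11.31°;  2α = 22.62°
edge 2: e_2 = (-0.32, -1.65);  n_2 = (-0.9817, +0.1904)
edge 6: e_6 = (+0.56, +1.55);  n_6 = (+0.9405, -0.3398)
∠(n_2, n_6) = 171.11°
δ = |180° − 171.11°| = 8.89°
8.89° ≤ 2α = 22.62°  →  valid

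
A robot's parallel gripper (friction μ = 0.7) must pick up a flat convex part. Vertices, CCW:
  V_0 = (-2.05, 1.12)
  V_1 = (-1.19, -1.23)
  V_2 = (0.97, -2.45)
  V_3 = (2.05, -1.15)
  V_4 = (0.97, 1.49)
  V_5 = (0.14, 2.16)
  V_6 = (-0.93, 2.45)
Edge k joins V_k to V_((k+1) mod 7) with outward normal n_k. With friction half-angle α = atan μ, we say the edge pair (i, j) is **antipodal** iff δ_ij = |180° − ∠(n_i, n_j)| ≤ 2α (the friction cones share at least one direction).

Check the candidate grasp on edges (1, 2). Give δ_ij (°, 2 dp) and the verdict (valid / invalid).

α = atan 0.7 = 34.99°;  2α = 69.98°
edge 1: e_1 = (+2.16, -1.22);  n_1 = (-0.4918, -0.8707)
edge 2: e_2 = (+1.08, +1.30);  n_2 = (+0.7692, -0.6390)
∠(n_1, n_2) = 79.74°
δ = |180° − 79.74°| = 100.26°
100.26° > 2α = 69.98°  →  invalid

δ = 100.26°, invalid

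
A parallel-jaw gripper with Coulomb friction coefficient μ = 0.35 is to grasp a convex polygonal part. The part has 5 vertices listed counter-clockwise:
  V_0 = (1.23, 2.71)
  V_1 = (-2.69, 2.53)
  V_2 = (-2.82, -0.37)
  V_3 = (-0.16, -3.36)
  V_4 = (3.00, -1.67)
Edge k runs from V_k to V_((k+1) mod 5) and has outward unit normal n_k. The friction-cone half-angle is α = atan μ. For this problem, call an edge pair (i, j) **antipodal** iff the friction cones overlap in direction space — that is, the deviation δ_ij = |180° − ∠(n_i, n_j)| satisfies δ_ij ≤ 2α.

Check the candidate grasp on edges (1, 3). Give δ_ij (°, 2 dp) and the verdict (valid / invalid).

α = atan 0.35 = 19.29°;  2α = 38.58°
edge 1: e_1 = (-0.13, -2.90);  n_1 = (-0.9990, +0.0448)
edge 3: e_3 = (+3.16, +1.69);  n_3 = (+0.4716, -0.8818)
∠(n_1, n_3) = 120.71°
δ = |180° − 120.71°| = 59.29°
59.29° > 2α = 38.58°  →  invalid

δ = 59.29°, invalid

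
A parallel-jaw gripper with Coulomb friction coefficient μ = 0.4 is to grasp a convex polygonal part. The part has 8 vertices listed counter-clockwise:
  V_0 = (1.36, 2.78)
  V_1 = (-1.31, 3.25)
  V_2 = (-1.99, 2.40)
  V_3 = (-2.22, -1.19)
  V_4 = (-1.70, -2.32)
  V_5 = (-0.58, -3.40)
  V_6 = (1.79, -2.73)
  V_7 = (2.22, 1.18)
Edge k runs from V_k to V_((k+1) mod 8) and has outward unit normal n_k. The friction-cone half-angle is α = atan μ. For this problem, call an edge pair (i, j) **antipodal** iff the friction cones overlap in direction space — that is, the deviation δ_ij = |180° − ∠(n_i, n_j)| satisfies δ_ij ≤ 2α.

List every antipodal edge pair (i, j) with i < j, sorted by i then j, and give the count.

count = 9; pairs: (0,4), (0,5), (1,5), (1,6), (2,6), (2,7), (3,6), (3,7), (4,7)

α = atan 0.4 = 21.80°;  2α = 43.60°
n_0 = (+0.1734, +0.9849)
n_1 = (-0.7809, +0.6247)
n_2 = (-0.9980, +0.0639)
n_3 = (-0.9084, -0.4180)
n_4 = (-0.6941, -0.7198)
n_5 = (+0.2720, -0.9623)
n_6 = (+0.9940, -0.1093)
n_7 = (+0.8808, +0.4734)
  (0,1): δ = 118.68°  ·
  (0,2): δ = 83.68°  ·
  (0,3): δ = 55.31°  ·
  (0,4): δ = 33.97°  ✓
  (0,5): δ = 25.77°  ✓
  (0,6): δ = 93.71°  ·
  (0,7): δ = 128.24°  ·
  (1,2): δ = 145.01°  ·
  (1,3): δ = 116.63°  ·
  (1,4): δ = 95.30°  ·
  (1,5): δ = 35.55°  ✓
  (1,6): δ = 32.38°  ✓
  (1,7): δ = 66.92°  ·
  (2,3): δ = 151.62°  ·
  (2,4): δ = 130.29°  ·
  (2,5): δ = 70.55°  ·
  (2,6): δ = 2.61°  ✓
  (2,7): δ = 31.92°  ✓
  (3,4): δ = 158.67°  ·
  (3,5): δ = 98.93°  ·
  (3,6): δ = 30.99°  ✓
  (3,7): δ = 3.55°  ✓
  (4,5): δ = 120.26°  ·
  (4,6): δ = 52.32°  ·
  (4,7): δ = 17.78°  ✓
  (5,6): δ = 112.06°  ·
  (5,7): δ = 77.53°  ·
  (6,7): δ = 145.47°  ·
antipodal pairs: 9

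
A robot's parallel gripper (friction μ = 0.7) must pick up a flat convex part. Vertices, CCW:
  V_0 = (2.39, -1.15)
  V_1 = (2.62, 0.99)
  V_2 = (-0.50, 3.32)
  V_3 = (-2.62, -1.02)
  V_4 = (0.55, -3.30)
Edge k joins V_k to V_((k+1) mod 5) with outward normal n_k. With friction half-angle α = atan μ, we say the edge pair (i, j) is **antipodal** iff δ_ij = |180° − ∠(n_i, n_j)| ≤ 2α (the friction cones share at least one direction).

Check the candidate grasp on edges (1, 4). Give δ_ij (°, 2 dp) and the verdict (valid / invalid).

δ = 86.19°, invalid

α = atan 0.7 = 34.99°;  2α = 69.98°
edge 1: e_1 = (-3.12, +2.33);  n_1 = (+0.5984, +0.8012)
edge 4: e_4 = (+1.84, +2.15);  n_4 = (+0.7598, -0.6502)
∠(n_1, n_4) = 93.81°
δ = |180° − 93.81°| = 86.19°
86.19° > 2α = 69.98°  →  invalid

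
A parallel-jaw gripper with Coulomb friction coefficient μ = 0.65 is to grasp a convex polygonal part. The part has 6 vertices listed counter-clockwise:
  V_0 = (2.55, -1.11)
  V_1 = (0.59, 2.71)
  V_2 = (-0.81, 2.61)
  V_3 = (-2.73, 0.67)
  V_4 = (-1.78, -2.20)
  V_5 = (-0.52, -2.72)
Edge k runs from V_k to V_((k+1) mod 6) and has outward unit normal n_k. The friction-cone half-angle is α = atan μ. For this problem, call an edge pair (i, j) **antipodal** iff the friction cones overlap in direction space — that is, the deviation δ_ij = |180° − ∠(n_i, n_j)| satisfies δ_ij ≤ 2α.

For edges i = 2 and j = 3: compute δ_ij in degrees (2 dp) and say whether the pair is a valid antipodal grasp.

δ = 116.98°, invalid

α = atan 0.65 = 33.02°;  2α = 66.05°
edge 2: e_2 = (-1.92, -1.94);  n_2 = (-0.7108, +0.7034)
edge 3: e_3 = (+0.95, -2.87);  n_3 = (-0.9493, -0.3142)
∠(n_2, n_3) = 63.02°
δ = |180° − 63.02°| = 116.98°
116.98° > 2α = 66.05°  →  invalid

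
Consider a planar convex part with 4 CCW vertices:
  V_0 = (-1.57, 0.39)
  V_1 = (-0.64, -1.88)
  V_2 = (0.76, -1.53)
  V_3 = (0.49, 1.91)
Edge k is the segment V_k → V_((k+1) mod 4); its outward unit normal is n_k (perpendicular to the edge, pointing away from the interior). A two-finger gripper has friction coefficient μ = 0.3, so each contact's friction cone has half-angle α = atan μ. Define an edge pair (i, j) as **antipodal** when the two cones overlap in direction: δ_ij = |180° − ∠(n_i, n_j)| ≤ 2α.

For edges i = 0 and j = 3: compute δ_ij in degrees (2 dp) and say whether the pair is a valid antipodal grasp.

α = atan 0.3 = 16.70°;  2α = 33.40°
edge 0: e_0 = (+0.93, -2.27);  n_0 = (-0.9254, -0.3791)
edge 3: e_3 = (-2.06, -1.52);  n_3 = (-0.5937, +0.8047)
∠(n_0, n_3) = 75.86°
δ = |180° − 75.86°| = 104.14°
104.14° > 2α = 33.40°  →  invalid

δ = 104.14°, invalid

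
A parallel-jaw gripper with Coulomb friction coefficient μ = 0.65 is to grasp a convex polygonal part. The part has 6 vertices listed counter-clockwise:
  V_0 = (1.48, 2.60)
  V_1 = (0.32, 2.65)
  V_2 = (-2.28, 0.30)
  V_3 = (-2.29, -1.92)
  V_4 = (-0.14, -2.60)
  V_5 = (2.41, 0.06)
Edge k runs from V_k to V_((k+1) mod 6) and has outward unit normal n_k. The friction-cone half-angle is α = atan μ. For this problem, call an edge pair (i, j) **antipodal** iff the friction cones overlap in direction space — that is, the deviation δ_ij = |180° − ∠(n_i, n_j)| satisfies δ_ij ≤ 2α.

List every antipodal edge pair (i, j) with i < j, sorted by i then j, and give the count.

count = 7; pairs: (0,3), (0,4), (1,3), (1,4), (2,4), (2,5), (3,5)

α = atan 0.65 = 33.02°;  2α = 66.05°
n_0 = (+0.0431, +0.9991)
n_1 = (-0.6705, +0.7419)
n_2 = (-1.0000, +0.0045)
n_3 = (-0.3016, -0.9534)
n_4 = (+0.7219, -0.6920)
n_5 = (+0.9390, +0.3438)
  (0,1): δ = 135.42°  ·
  (0,2): δ = 87.79°  ·
  (0,3): δ = 15.08°  ✓
  (0,4): δ = 48.68°  ✓
  (0,5): δ = 112.58°  ·
  (1,2): δ = 132.37°  ·
  (1,3): δ = 59.66°  ✓
  (1,4): δ = 4.10°  ✓
  (1,5): δ = 68.00°  ·
  (2,3): δ = 107.29°  ·
  (2,4): δ = 43.53°  ✓
  (2,5): δ = 20.37°  ✓
  (3,4): δ = 116.24°  ·
  (3,5): δ = 52.34°  ✓
  (4,5): δ = 116.10°  ·
antipodal pairs: 7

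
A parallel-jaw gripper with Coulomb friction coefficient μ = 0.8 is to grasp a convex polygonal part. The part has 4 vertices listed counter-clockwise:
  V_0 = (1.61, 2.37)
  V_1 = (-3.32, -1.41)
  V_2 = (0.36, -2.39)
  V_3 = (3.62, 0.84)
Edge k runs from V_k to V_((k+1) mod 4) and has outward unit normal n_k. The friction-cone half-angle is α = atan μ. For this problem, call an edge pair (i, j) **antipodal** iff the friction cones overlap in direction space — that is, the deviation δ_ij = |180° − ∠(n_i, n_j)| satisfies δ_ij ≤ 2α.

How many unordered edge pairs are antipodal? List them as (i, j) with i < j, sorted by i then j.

count = 3; pairs: (0,1), (0,2), (1,3)

α = atan 0.8 = 38.66°;  2α = 77.32°
n_0 = (-0.6085, +0.7936)
n_1 = (-0.2573, -0.9663)
n_2 = (+0.7038, -0.7104)
n_3 = (+0.6057, +0.7957)
  (0,1): δ = 52.39°  ✓
  (0,2): δ = 7.26°  ✓
  (0,3): δ = 105.24°  ·
  (1,2): δ = 120.35°  ·
  (1,3): δ = 22.37°  ✓
  (2,3): δ = 82.01°  ·
antipodal pairs: 3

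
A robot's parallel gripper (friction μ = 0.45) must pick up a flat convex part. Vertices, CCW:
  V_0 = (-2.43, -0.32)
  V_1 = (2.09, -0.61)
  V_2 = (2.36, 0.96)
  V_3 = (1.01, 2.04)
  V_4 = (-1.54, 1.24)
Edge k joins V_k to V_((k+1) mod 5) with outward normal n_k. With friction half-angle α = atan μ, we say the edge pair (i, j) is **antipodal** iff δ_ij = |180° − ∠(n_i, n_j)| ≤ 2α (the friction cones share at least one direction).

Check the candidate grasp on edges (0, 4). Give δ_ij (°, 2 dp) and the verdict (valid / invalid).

α = atan 0.45 = 24.23°;  2α = 48.46°
edge 0: e_0 = (+4.52, -0.29);  n_0 = (-0.0640, -0.9979)
edge 4: e_4 = (-0.89, -1.56);  n_4 = (-0.8686, +0.4955)
∠(n_0, n_4) = 116.03°
δ = |180° − 116.03°| = 63.97°
63.97° > 2α = 48.46°  →  invalid

δ = 63.97°, invalid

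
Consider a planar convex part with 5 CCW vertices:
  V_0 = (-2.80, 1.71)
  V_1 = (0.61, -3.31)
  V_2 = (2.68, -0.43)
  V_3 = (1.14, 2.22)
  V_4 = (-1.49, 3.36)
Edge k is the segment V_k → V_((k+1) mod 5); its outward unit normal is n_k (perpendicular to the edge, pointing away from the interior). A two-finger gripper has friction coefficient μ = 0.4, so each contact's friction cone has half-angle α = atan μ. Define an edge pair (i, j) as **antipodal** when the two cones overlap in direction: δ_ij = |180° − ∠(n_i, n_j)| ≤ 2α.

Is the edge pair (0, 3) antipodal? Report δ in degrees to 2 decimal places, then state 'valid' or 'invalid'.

δ = 32.38°, valid

α = atan 0.4 = 21.80°;  2α = 43.60°
edge 0: e_0 = (+3.41, -5.02);  n_0 = (-0.8272, -0.5619)
edge 3: e_3 = (-2.63, +1.14);  n_3 = (+0.3977, +0.9175)
∠(n_0, n_3) = 147.62°
δ = |180° − 147.62°| = 32.38°
32.38° ≤ 2α = 43.60°  →  valid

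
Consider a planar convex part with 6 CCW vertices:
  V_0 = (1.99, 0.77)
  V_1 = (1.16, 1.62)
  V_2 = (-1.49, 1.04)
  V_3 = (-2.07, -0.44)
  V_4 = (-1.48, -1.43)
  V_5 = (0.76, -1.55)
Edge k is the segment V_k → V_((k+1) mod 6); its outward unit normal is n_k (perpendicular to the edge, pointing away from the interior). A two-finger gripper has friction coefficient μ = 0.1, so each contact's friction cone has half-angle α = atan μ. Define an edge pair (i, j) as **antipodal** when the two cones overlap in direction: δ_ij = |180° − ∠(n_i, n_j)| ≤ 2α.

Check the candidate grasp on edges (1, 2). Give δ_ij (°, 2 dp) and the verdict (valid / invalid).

δ = 123.75°, invalid

α = atan 0.1 = 5.71°;  2α = 11.42°
edge 1: e_1 = (-2.65, -0.58);  n_1 = (-0.2138, +0.9769)
edge 2: e_2 = (-0.58, -1.48);  n_2 = (-0.9311, +0.3649)
∠(n_1, n_2) = 56.25°
δ = |180° − 56.25°| = 123.75°
123.75° > 2α = 11.42°  →  invalid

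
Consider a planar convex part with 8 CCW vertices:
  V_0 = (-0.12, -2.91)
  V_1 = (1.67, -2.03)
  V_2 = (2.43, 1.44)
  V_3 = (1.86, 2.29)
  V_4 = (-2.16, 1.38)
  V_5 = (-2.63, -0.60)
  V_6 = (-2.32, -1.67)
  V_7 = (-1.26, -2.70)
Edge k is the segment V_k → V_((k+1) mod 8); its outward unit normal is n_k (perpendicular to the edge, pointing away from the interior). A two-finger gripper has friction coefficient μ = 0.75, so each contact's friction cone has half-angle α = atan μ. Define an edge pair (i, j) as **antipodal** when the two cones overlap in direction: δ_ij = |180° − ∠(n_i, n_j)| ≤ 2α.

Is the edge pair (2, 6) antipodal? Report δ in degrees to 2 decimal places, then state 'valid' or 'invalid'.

α = atan 0.75 = 36.87°;  2α = 73.74°
edge 2: e_2 = (-0.57, +0.85);  n_2 = (+0.8305, +0.5570)
edge 6: e_6 = (+1.06, -1.03);  n_6 = (-0.6969, -0.7172)
∠(n_2, n_6) = 168.02°
δ = |180° − 168.02°| = 11.98°
11.98° ≤ 2α = 73.74°  →  valid

δ = 11.98°, valid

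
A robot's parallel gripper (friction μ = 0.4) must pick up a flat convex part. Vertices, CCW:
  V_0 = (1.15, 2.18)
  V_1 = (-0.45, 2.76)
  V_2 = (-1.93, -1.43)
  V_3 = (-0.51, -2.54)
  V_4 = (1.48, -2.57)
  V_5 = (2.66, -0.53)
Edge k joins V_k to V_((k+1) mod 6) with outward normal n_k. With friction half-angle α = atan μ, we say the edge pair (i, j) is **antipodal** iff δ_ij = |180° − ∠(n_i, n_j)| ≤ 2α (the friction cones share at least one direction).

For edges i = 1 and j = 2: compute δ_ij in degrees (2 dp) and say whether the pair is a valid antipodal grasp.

α = atan 0.4 = 21.80°;  2α = 43.60°
edge 1: e_1 = (-1.48, -4.19);  n_1 = (-0.9429, +0.3331)
edge 2: e_2 = (+1.42, -1.11);  n_2 = (-0.6159, -0.7879)
∠(n_1, n_2) = 71.44°
δ = |180° − 71.44°| = 108.56°
108.56° > 2α = 43.60°  →  invalid

δ = 108.56°, invalid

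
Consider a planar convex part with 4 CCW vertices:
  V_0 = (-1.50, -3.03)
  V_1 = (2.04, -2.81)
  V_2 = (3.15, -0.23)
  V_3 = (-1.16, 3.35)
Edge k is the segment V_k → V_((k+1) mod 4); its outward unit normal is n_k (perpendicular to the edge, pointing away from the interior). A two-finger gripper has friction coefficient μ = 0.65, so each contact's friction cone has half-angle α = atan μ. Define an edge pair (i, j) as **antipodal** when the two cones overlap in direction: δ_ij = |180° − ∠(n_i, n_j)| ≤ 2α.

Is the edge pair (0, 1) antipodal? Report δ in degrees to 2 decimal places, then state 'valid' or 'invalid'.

δ = 116.84°, invalid

α = atan 0.65 = 33.02°;  2α = 66.05°
edge 0: e_0 = (+3.54, +0.22);  n_0 = (+0.0620, -0.9981)
edge 1: e_1 = (+1.11, +2.58);  n_1 = (+0.9186, -0.3952)
∠(n_0, n_1) = 63.16°
δ = |180° − 63.16°| = 116.84°
116.84° > 2α = 66.05°  →  invalid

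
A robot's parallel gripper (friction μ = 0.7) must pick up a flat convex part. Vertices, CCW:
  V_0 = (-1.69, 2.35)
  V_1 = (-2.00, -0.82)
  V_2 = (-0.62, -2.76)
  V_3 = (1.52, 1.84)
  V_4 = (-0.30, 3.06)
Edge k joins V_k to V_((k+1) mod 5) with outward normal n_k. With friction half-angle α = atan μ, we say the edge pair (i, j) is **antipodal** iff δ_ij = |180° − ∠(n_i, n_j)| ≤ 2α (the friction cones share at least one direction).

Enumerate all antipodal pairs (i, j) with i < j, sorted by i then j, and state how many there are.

count = 5; pairs: (0,2), (0,3), (1,2), (1,3), (2,4)

α = atan 0.7 = 34.99°;  2α = 69.98°
n_0 = (-0.9953, +0.0973)
n_1 = (-0.8149, -0.5796)
n_2 = (+0.9067, -0.4218)
n_3 = (+0.5568, +0.8306)
n_4 = (-0.4549, +0.8906)
  (0,1): δ = 138.99°  ·
  (0,2): δ = 19.36°  ✓
  (0,3): δ = 61.75°  ✓
  (0,4): δ = 122.64°  ·
  (1,2): δ = 60.37°  ✓
  (1,3): δ = 20.74°  ✓
  (1,4): δ = 81.63°  ·
  (2,3): δ = 98.89°  ·
  (2,4): δ = 37.99°  ✓
  (3,4): δ = 119.11°  ·
antipodal pairs: 5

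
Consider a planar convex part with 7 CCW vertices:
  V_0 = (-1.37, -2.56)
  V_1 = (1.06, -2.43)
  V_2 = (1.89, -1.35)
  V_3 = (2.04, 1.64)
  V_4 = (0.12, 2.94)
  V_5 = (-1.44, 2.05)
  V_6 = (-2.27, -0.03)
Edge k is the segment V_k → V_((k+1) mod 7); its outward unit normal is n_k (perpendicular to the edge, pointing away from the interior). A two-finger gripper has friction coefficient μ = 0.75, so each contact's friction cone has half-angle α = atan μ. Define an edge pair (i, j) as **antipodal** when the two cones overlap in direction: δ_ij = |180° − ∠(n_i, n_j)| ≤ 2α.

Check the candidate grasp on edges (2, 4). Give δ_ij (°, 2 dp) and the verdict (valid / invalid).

δ = 57.42°, valid

α = atan 0.75 = 36.87°;  2α = 73.74°
edge 2: e_2 = (+0.15, +2.99);  n_2 = (+0.9987, -0.0501)
edge 4: e_4 = (-1.56, -0.89);  n_4 = (-0.4955, +0.8686)
∠(n_2, n_4) = 122.58°
δ = |180° − 122.58°| = 57.42°
57.42° ≤ 2α = 73.74°  →  valid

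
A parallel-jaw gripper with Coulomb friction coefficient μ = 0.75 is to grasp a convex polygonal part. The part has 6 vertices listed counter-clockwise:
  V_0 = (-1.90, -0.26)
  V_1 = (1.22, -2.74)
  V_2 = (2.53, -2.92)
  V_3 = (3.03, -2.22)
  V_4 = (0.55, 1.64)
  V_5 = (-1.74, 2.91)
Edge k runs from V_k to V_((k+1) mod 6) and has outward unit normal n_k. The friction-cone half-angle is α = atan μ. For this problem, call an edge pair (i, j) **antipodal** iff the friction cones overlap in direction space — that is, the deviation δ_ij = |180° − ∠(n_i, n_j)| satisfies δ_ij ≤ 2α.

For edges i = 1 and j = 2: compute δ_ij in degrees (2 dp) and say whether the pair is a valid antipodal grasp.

δ = 117.71°, invalid

α = atan 0.75 = 36.87°;  2α = 73.74°
edge 1: e_1 = (+1.31, -0.18);  n_1 = (-0.1361, -0.9907)
edge 2: e_2 = (+0.50, +0.70);  n_2 = (+0.8137, -0.5812)
∠(n_1, n_2) = 62.29°
δ = |180° − 62.29°| = 117.71°
117.71° > 2α = 73.74°  →  invalid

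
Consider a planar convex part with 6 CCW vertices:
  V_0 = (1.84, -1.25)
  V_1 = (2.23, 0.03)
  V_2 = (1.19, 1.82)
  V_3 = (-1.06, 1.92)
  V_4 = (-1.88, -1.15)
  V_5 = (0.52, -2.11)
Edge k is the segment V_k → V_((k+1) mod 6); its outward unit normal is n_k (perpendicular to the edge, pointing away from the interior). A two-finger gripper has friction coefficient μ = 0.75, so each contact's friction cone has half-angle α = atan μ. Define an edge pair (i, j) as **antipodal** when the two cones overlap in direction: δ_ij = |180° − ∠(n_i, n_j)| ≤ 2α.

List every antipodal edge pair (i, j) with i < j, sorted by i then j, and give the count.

count = 6; pairs: (0,3), (1,3), (1,4), (2,4), (2,5), (3,5)

α = atan 0.75 = 36.87°;  2α = 73.74°
n_0 = (+0.9566, -0.2915)
n_1 = (+0.8647, +0.5024)
n_2 = (+0.0444, +0.9990)
n_3 = (-0.9661, +0.2581)
n_4 = (-0.3714, -0.9285)
n_5 = (+0.5459, -0.8379)
  (0,1): δ = 132.90°  ·
  (0,2): δ = 75.60°  ·
  (0,3): δ = 1.99°  ✓
  (0,4): δ = 85.14°  ·
  (0,5): δ = 140.03°  ·
  (1,2): δ = 122.70°  ·
  (1,3): δ = 45.11°  ✓
  (1,4): δ = 38.04°  ✓
  (1,5): δ = 92.93°  ·
  (2,3): δ = 102.41°  ·
  (2,4): δ = 19.26°  ✓
  (2,5): δ = 35.63°  ✓
  (3,4): δ = 96.85°  ·
  (3,5): δ = 41.96°  ✓
  (4,5): δ = 125.11°  ·
antipodal pairs: 6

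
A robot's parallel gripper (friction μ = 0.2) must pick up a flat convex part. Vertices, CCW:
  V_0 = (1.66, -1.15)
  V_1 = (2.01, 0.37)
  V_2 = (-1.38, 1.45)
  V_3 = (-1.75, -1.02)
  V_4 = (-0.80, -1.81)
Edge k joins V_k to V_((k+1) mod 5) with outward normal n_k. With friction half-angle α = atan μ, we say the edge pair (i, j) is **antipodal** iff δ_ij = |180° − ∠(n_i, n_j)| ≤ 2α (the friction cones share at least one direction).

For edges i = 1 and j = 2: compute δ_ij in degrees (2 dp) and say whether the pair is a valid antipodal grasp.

δ = 80.85°, invalid

α = atan 0.2 = 11.31°;  2α = 22.62°
edge 1: e_1 = (-3.39, +1.08);  n_1 = (+0.3036, +0.9528)
edge 2: e_2 = (-0.37, -2.47);  n_2 = (-0.9890, +0.1481)
∠(n_1, n_2) = 99.15°
δ = |180° − 99.15°| = 80.85°
80.85° > 2α = 22.62°  →  invalid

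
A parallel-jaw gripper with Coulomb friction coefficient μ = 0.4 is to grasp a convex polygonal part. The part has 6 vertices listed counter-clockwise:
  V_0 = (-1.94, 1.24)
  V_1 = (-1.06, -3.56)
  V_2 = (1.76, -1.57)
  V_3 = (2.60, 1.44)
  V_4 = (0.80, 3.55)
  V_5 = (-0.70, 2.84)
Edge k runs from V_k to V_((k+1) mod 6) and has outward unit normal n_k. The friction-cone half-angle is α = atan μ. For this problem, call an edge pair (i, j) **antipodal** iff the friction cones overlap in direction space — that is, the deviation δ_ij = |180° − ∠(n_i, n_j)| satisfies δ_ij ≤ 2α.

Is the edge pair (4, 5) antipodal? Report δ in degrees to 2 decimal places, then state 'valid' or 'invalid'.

α = atan 0.4 = 21.80°;  2α = 43.60°
edge 4: e_4 = (-1.50, -0.71);  n_4 = (-0.4278, +0.9039)
edge 5: e_5 = (-1.24, -1.60);  n_5 = (-0.7904, +0.6126)
∠(n_4, n_5) = 26.89°
δ = |180° − 26.89°| = 153.11°
153.11° > 2α = 43.60°  →  invalid

δ = 153.11°, invalid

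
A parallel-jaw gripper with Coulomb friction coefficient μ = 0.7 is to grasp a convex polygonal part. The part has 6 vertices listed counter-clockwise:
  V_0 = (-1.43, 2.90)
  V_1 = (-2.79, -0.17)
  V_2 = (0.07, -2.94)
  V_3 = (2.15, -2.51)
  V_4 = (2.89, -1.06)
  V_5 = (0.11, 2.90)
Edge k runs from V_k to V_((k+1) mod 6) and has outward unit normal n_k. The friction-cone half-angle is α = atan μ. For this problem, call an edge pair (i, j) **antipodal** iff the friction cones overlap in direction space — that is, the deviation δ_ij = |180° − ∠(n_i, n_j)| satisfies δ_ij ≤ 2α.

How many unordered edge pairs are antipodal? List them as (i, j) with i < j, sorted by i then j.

α = atan 0.7 = 34.99°;  2α = 69.98°
n_0 = (-0.9143, +0.4050)
n_1 = (-0.6957, -0.7183)
n_2 = (+0.2024, -0.9793)
n_3 = (+0.8907, -0.4546)
n_4 = (+0.8185, +0.5746)
n_5 = (+0.0000, +1.0000)
  (0,1): δ = 110.19°  ·
  (0,2): δ = 54.43°  ✓
  (0,3): δ = 3.14°  ✓
  (0,4): δ = 58.96°  ✓
  (0,5): δ = 113.89°  ·
  (1,2): δ = 124.24°  ·
  (1,3): δ = 72.95°  ·
  (1,4): δ = 10.85°  ✓
  (1,5): δ = 44.08°  ✓
  (2,3): δ = 128.72°  ·
  (2,4): δ = 66.61°  ✓
  (2,5): δ = 11.68°  ✓
  (3,4): δ = 117.89°  ·
  (3,5): δ = 62.96°  ✓
  (4,5): δ = 125.07°  ·
antipodal pairs: 8

count = 8; pairs: (0,2), (0,3), (0,4), (1,4), (1,5), (2,4), (2,5), (3,5)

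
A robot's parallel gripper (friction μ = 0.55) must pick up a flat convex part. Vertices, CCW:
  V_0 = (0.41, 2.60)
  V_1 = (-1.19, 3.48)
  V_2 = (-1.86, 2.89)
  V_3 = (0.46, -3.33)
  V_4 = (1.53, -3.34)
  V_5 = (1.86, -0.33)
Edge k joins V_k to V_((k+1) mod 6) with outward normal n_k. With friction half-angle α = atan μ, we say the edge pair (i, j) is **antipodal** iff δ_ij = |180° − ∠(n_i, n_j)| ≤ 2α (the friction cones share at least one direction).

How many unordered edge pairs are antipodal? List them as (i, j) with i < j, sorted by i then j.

α = atan 0.55 = 28.81°;  2α = 57.62°
n_0 = (+0.4819, +0.8762)
n_1 = (-0.6609, +0.7505)
n_2 = (-0.9369, -0.3495)
n_3 = (-0.0093, -1.0000)
n_4 = (+0.9940, -0.1090)
n_5 = (+0.8963, +0.4435)
  (0,1): δ = 109.82°  ·
  (0,2): δ = 40.73°  ✓
  (0,3): δ = 28.28°  ✓
  (0,4): δ = 112.55°  ·
  (0,5): δ = 145.14°  ·
  (1,2): δ = 110.91°  ·
  (1,3): δ = 41.90°  ✓
  (1,4): δ = 42.38°  ✓
  (1,5): δ = 74.96°  ·
  (2,3): δ = 110.99°  ·
  (2,4): δ = 26.71°  ✓
  (2,5): δ = 5.87°  ✓
  (3,4): δ = 95.72°  ·
  (3,5): δ = 63.13°  ·
  (4,5): δ = 147.41°  ·
antipodal pairs: 6

count = 6; pairs: (0,2), (0,3), (1,3), (1,4), (2,4), (2,5)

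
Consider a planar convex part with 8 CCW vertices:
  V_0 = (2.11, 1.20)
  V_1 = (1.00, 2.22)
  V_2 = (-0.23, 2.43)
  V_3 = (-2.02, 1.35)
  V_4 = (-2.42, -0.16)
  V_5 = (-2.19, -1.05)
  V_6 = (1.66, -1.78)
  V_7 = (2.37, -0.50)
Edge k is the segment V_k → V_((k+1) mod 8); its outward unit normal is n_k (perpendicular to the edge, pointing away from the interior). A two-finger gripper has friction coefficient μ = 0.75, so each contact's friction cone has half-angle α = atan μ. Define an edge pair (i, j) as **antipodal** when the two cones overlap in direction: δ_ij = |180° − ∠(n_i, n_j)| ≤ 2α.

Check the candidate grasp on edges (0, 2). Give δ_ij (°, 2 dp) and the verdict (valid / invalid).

α = atan 0.75 = 36.87°;  2α = 73.74°
edge 0: e_0 = (-1.11, +1.02);  n_0 = (+0.6766, +0.7363)
edge 2: e_2 = (-1.79, -1.08);  n_2 = (-0.5166, +0.8562)
∠(n_0, n_2) = 73.69°
δ = |180° − 73.69°| = 106.31°
106.31° > 2α = 73.74°  →  invalid

δ = 106.31°, invalid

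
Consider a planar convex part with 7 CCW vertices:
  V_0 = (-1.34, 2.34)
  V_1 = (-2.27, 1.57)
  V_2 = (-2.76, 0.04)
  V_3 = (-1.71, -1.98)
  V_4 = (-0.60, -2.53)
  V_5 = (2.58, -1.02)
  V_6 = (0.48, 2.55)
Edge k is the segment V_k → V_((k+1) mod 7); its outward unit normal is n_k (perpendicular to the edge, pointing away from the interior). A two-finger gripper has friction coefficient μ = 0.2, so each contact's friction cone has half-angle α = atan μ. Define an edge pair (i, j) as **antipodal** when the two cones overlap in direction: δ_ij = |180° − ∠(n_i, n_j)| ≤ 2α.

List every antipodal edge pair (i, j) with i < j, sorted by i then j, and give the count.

count = 3; pairs: (0,4), (2,5), (4,6)

α = atan 0.2 = 11.31°;  2α = 22.62°
n_0 = (-0.6377, +0.7703)
n_1 = (-0.9524, +0.3050)
n_2 = (-0.8873, -0.4612)
n_3 = (-0.4440, -0.8960)
n_4 = (+0.4289, -0.9033)
n_5 = (+0.8619, +0.5070)
n_6 = (-0.1146, +0.9934)
  (0,1): δ = 147.38°  ·
  (0,2): δ = 102.16°  ·
  (0,3): δ = 65.98°  ·
  (0,4): δ = 14.22°  ✓
  (0,5): δ = 80.84°  ·
  (0,6): δ = 146.96°  ·
  (1,2): δ = 134.78°  ·
  (1,3): δ = 98.60°  ·
  (1,4): δ = 46.84°  ·
  (1,5): δ = 48.22°  ·
  (1,6): δ = 114.34°  ·
  (2,3): δ = 143.82°  ·
  (2,4): δ = 92.07°  ·
  (2,5): δ = 3.00°  ✓
  (2,6): δ = 69.12°  ·
  (3,4): δ = 128.24°  ·
  (3,5): δ = 33.18°  ·
  (3,6): δ = 32.94°  ·
  (4,5): δ = 84.93°  ·
  (4,6): δ = 18.82°  ✓
  (5,6): δ = 113.88°  ·
antipodal pairs: 3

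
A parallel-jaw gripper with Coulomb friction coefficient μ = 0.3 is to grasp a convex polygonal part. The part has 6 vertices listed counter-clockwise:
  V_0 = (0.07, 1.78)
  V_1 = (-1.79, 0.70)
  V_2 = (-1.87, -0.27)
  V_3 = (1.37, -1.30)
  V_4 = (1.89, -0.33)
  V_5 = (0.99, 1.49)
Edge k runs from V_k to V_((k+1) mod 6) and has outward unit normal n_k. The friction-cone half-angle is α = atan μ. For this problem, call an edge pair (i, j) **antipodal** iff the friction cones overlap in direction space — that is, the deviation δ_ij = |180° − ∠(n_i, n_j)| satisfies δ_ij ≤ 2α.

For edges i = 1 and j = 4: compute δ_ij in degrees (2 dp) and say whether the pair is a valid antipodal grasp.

α = atan 0.3 = 16.70°;  2α = 33.40°
edge 1: e_1 = (-0.08, -0.97);  n_1 = (-0.9966, +0.0822)
edge 4: e_4 = (-0.90, +1.82);  n_4 = (+0.8964, +0.4433)
∠(n_1, n_4) = 148.97°
δ = |180° − 148.97°| = 31.03°
31.03° ≤ 2α = 33.40°  →  valid

δ = 31.03°, valid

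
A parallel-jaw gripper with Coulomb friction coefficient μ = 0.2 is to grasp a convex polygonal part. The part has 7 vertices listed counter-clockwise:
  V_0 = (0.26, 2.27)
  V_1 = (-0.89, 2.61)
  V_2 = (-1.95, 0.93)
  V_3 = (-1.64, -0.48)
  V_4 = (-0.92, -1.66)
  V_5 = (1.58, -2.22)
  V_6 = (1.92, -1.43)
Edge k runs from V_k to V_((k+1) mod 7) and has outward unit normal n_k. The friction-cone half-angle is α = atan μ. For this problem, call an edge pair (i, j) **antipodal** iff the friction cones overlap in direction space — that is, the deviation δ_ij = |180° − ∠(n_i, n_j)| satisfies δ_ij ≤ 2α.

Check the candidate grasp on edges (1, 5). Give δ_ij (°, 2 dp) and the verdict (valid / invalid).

α = atan 0.2 = 11.31°;  2α = 22.62°
edge 1: e_1 = (-1.06, -1.68);  n_1 = (-0.8457, +0.5336)
edge 5: e_5 = (+0.34, +0.79);  n_5 = (+0.9185, -0.3953)
∠(n_1, n_5) = 171.04°
δ = |180° − 171.04°| = 8.96°
8.96° ≤ 2α = 22.62°  →  valid

δ = 8.96°, valid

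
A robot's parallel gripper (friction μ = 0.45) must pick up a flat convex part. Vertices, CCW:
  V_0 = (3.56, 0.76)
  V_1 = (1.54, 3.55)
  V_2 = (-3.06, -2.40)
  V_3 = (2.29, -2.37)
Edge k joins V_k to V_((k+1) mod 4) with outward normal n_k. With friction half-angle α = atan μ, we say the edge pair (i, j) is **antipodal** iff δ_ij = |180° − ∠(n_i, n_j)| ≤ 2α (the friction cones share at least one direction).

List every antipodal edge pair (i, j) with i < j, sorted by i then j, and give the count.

count = 1; pairs: (1,3)

α = atan 0.45 = 24.23°;  2α = 48.46°
n_0 = (+0.8100, +0.5864)
n_1 = (-0.7911, +0.6116)
n_2 = (+0.0056, -1.0000)
n_3 = (+0.9266, -0.3760)
  (0,1): δ = 73.61°  ·
  (0,2): δ = 54.42°  ·
  (0,3): δ = 122.01°  ·
  (1,2): δ = 51.97°  ·
  (1,3): δ = 15.62°  ✓
  (2,3): δ = 112.41°  ·
antipodal pairs: 1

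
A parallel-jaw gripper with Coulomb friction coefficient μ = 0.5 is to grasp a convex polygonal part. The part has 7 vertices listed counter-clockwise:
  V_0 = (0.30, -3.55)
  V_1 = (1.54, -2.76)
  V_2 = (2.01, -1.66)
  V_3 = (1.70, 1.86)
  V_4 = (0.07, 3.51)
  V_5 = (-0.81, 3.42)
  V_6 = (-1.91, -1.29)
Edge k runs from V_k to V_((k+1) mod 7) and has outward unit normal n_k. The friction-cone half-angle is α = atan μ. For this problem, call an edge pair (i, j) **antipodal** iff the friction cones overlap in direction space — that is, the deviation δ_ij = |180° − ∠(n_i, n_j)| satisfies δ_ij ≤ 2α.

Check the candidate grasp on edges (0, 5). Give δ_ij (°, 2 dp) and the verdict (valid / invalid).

α = atan 0.5 = 26.57°;  2α = 53.13°
edge 0: e_0 = (+1.24, +0.79);  n_0 = (+0.5373, -0.8434)
edge 5: e_5 = (-1.10, -4.71);  n_5 = (-0.9738, +0.2274)
∠(n_0, n_5) = 135.65°
δ = |180° − 135.65°| = 44.35°
44.35° ≤ 2α = 53.13°  →  valid

δ = 44.35°, valid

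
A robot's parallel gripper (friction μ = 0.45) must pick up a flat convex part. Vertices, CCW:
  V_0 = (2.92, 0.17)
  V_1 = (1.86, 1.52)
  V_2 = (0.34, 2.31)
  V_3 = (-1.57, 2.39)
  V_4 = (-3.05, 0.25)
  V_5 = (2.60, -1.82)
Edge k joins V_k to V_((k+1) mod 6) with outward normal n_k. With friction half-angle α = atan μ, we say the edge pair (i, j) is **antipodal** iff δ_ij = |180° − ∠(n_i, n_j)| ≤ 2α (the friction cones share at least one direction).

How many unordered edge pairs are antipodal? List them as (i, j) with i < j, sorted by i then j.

count = 4; pairs: (0,4), (1,4), (2,4), (3,5)

α = atan 0.45 = 24.23°;  2α = 48.46°
n_0 = (+0.7865, +0.6176)
n_1 = (+0.4612, +0.8873)
n_2 = (+0.0418, +0.9991)
n_3 = (-0.8225, +0.5688)
n_4 = (-0.3440, -0.9390)
n_5 = (+0.9873, -0.1588)
  (0,1): δ = 155.60°  ·
  (0,2): δ = 130.54°  ·
  (0,3): δ = 72.81°  ·
  (0,4): δ = 31.74°  ✓
  (0,5): δ = 132.73°  ·
  (1,2): δ = 154.94°  ·
  (1,3): δ = 97.20°  ·
  (1,4): δ = 7.34°  ✓
  (1,5): δ = 108.33°  ·
  (2,3): δ = 122.27°  ·
  (2,4): δ = 17.72°  ✓
  (2,5): δ = 83.26°  ·
  (3,4): δ = 75.45°  ·
  (3,5): δ = 25.53°  ✓
  (4,5): δ = 79.01°  ·
antipodal pairs: 4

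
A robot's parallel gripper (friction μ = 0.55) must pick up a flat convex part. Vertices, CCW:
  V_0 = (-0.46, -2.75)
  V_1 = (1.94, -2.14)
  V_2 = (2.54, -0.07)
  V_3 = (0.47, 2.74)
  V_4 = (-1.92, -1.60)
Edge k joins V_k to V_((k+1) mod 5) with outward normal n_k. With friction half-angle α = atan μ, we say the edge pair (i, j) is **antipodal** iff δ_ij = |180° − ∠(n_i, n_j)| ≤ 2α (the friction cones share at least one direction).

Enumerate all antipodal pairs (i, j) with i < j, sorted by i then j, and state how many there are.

count = 3; pairs: (0,3), (1,3), (2,4)

α = atan 0.55 = 28.81°;  2α = 57.62°
n_0 = (+0.2463, -0.9692)
n_1 = (+0.9605, -0.2784)
n_2 = (+0.8051, +0.5931)
n_3 = (-0.8760, +0.4824)
n_4 = (-0.6188, -0.7856)
  (0,1): δ = 120.43°  ·
  (0,2): δ = 67.88°  ·
  (0,3): δ = 46.90°  ✓
  (0,4): δ = 127.51°  ·
  (1,2): δ = 127.46°  ·
  (1,3): δ = 12.68°  ✓
  (1,4): δ = 67.94°  ·
  (2,3): δ = 65.22°  ·
  (2,4): δ = 15.40°  ✓
  (3,4): δ = 99.39°  ·
antipodal pairs: 3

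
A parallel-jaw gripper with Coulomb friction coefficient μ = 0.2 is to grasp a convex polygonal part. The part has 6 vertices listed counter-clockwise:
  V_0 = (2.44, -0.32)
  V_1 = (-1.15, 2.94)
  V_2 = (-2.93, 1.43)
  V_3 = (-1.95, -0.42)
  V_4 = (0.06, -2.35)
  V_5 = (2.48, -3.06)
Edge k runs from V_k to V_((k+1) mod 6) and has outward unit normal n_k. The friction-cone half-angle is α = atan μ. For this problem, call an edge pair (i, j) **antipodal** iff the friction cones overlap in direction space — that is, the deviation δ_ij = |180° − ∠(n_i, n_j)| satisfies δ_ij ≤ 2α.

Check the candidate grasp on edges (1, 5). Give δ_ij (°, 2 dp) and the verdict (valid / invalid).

δ = 50.53°, invalid

α = atan 0.2 = 11.31°;  2α = 22.62°
edge 1: e_1 = (-1.78, -1.51);  n_1 = (-0.6469, +0.7626)
edge 5: e_5 = (-0.04, +2.74);  n_5 = (+0.9999, +0.0146)
∠(n_1, n_5) = 129.47°
δ = |180° − 129.47°| = 50.53°
50.53° > 2α = 22.62°  →  invalid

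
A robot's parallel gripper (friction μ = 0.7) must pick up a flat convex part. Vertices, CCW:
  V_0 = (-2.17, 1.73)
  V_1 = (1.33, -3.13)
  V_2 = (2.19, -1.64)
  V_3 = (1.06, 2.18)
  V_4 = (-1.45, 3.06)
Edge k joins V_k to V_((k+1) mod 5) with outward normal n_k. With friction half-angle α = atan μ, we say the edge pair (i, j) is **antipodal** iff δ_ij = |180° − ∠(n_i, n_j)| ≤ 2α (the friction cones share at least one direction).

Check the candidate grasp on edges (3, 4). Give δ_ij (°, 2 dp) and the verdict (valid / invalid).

δ = 99.11°, invalid

α = atan 0.7 = 34.99°;  2α = 69.98°
edge 3: e_3 = (-2.51, +0.88);  n_3 = (+0.3309, +0.9437)
edge 4: e_4 = (-0.72, -1.33);  n_4 = (-0.8794, +0.4761)
∠(n_3, n_4) = 80.89°
δ = |180° − 80.89°| = 99.11°
99.11° > 2α = 69.98°  →  invalid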